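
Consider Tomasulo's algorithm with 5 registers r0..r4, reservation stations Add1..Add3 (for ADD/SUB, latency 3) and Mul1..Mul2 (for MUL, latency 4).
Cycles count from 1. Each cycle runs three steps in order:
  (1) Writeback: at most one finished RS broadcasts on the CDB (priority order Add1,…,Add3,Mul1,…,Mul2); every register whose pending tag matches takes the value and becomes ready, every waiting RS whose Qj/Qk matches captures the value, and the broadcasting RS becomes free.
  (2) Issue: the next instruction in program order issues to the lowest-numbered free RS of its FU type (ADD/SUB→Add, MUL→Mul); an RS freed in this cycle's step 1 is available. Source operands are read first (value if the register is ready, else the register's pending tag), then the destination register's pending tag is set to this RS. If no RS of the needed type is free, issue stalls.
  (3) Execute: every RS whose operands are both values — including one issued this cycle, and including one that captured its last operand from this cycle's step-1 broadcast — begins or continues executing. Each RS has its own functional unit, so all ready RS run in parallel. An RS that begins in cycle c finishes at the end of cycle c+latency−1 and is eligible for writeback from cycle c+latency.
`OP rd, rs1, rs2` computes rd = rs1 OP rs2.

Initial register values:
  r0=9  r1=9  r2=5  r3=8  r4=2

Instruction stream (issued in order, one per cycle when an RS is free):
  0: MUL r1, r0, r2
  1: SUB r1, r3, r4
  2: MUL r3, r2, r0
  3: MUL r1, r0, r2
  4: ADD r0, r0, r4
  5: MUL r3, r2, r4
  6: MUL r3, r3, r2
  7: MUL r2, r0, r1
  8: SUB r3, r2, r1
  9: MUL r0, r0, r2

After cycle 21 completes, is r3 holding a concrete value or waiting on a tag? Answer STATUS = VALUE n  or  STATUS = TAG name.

cycle 1: issue MUL r1<-Mul1 // r0:9,r1:Mul1,r2:5,r3:8,r4:2
cycle 2: issue SUB r1<-Add1 // r0:9,r1:Add1,r2:5,r3:8,r4:2
cycle 3: issue MUL r3<-Mul2 // r0:9,r1:Add1,r2:5,r3:Mul2,r4:2
cycle 4: stall // r0:9,r1:Add1,r2:5,r3:Mul2,r4:2
cycle 5: CDB Add1=6; stall // r0:9,r1:6,r2:5,r3:Mul2,r4:2
cycle 6: CDB Mul1=45; issue MUL r1<-Mul1 // r0:9,r1:Mul1,r2:5,r3:Mul2,r4:2
cycle 7: CDB Mul2=45; issue ADD r0<-Add1 // r0:Add1,r1:Mul1,r2:5,r3:45,r4:2
cycle 8: issue MUL r3<-Mul2 // r0:Add1,r1:Mul1,r2:5,r3:Mul2,r4:2
cycle 9: stall // r0:Add1,r1:Mul1,r2:5,r3:Mul2,r4:2
cycle 10: CDB Add1=11; stall // r0:11,r1:Mul1,r2:5,r3:Mul2,r4:2
cycle 11: CDB Mul1=45; issue MUL r3<-Mul1 // r0:11,r1:45,r2:5,r3:Mul1,r4:2
cycle 12: CDB Mul2=10; issue MUL r2<-Mul2 // r0:11,r1:45,r2:Mul2,r3:Mul1,r4:2
cycle 13: issue SUB r3<-Add1 // r0:11,r1:45,r2:Mul2,r3:Add1,r4:2
cycle 14: stall // r0:11,r1:45,r2:Mul2,r3:Add1,r4:2
cycle 15: stall // r0:11,r1:45,r2:Mul2,r3:Add1,r4:2
cycle 16: CDB Mul1=50; issue MUL r0<-Mul1 // r0:Mul1,r1:45,r2:Mul2,r3:Add1,r4:2
cycle 17: CDB Mul2=495 // r0:Mul1,r1:45,r2:495,r3:Add1,r4:2
cycle 18: - // r0:Mul1,r1:45,r2:495,r3:Add1,r4:2
cycle 19: - // r0:Mul1,r1:45,r2:495,r3:Add1,r4:2
cycle 20: CDB Add1=450 // r0:Mul1,r1:45,r2:495,r3:450,r4:2
cycle 21: CDB Mul1=5445 // r0:5445,r1:45,r2:495,r3:450,r4:2

STATUS = VALUE 450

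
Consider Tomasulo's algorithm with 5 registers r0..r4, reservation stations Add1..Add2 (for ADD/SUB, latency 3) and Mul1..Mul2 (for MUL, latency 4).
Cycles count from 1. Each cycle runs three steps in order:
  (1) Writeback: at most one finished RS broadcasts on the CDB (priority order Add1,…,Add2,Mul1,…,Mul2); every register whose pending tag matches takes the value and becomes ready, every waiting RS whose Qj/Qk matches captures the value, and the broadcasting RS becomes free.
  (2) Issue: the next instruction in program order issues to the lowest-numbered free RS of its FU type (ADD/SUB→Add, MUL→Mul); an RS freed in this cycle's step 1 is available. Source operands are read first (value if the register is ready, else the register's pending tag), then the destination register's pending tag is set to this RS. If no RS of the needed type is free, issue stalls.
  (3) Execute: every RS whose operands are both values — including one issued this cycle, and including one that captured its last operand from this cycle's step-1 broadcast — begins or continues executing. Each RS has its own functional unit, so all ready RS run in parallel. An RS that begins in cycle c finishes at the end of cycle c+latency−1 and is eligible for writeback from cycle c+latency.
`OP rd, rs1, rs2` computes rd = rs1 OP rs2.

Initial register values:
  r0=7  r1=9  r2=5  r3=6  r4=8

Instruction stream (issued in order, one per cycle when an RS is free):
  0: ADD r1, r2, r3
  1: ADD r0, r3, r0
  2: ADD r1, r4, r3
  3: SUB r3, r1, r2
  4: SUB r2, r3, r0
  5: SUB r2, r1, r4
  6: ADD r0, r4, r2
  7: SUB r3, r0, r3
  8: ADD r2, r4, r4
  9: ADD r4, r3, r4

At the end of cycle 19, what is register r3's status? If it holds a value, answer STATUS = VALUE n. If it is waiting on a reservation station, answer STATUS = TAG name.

STATUS = TAG Add2

cycle 1: issue ADD r1<-Add1 // r0:7,r1:Add1,r2:5,r3:6,r4:8
cycle 2: issue ADD r0<-Add2 // r0:Add2,r1:Add1,r2:5,r3:6,r4:8
cycle 3: stall // r0:Add2,r1:Add1,r2:5,r3:6,r4:8
cycle 4: CDB Add1=11; issue ADD r1<-Add1 // r0:Add2,r1:Add1,r2:5,r3:6,r4:8
cycle 5: CDB Add2=13; issue SUB r3<-Add2 // r0:13,r1:Add1,r2:5,r3:Add2,r4:8
cycle 6: stall // r0:13,r1:Add1,r2:5,r3:Add2,r4:8
cycle 7: CDB Add1=14; issue SUB r2<-Add1 // r0:13,r1:14,r2:Add1,r3:Add2,r4:8
cycle 8: stall // r0:13,r1:14,r2:Add1,r3:Add2,r4:8
cycle 9: stall // r0:13,r1:14,r2:Add1,r3:Add2,r4:8
cycle 10: CDB Add2=9; issue SUB r2<-Add2 // r0:13,r1:14,r2:Add2,r3:9,r4:8
cycle 11: stall // r0:13,r1:14,r2:Add2,r3:9,r4:8
cycle 12: stall // r0:13,r1:14,r2:Add2,r3:9,r4:8
cycle 13: CDB Add1=-4; issue ADD r0<-Add1 // r0:Add1,r1:14,r2:Add2,r3:9,r4:8
cycle 14: CDB Add2=6; issue SUB r3<-Add2 // r0:Add1,r1:14,r2:6,r3:Add2,r4:8
cycle 15: stall // r0:Add1,r1:14,r2:6,r3:Add2,r4:8
cycle 16: stall // r0:Add1,r1:14,r2:6,r3:Add2,r4:8
cycle 17: CDB Add1=14; issue ADD r2<-Add1 // r0:14,r1:14,r2:Add1,r3:Add2,r4:8
cycle 18: stall // r0:14,r1:14,r2:Add1,r3:Add2,r4:8
cycle 19: stall // r0:14,r1:14,r2:Add1,r3:Add2,r4:8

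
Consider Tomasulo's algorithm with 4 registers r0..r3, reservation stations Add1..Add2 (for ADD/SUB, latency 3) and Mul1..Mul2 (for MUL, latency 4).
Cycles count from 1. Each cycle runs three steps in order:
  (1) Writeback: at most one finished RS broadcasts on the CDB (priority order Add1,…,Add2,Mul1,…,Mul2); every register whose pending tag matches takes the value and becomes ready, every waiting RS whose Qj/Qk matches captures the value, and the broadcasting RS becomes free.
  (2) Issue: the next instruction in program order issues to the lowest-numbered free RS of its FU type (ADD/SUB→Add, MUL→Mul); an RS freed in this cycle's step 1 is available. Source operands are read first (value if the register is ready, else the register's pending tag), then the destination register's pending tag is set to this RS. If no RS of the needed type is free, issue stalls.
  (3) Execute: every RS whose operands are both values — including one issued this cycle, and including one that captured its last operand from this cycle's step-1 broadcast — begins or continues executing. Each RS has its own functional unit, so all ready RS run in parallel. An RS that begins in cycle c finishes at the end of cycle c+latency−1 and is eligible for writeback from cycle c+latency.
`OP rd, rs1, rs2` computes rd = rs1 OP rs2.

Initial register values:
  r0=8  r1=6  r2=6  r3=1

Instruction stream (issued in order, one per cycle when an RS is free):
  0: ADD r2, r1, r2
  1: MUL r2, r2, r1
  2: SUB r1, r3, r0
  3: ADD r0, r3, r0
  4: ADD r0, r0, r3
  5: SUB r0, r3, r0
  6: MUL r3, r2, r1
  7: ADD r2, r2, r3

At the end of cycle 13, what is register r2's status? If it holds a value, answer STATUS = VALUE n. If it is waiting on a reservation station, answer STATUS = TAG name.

cycle 1: issue ADD r2<-Add1 // r0:8,r1:6,r2:Add1,r3:1
cycle 2: issue MUL r2<-Mul1 // r0:8,r1:6,r2:Mul1,r3:1
cycle 3: issue SUB r1<-Add2 // r0:8,r1:Add2,r2:Mul1,r3:1
cycle 4: CDB Add1=12; issue ADD r0<-Add1 // r0:Add1,r1:Add2,r2:Mul1,r3:1
cycle 5: stall // r0:Add1,r1:Add2,r2:Mul1,r3:1
cycle 6: CDB Add2=-7; issue ADD r0<-Add2 // r0:Add2,r1:-7,r2:Mul1,r3:1
cycle 7: CDB Add1=9; issue SUB r0<-Add1 // r0:Add1,r1:-7,r2:Mul1,r3:1
cycle 8: CDB Mul1=72; issue MUL r3<-Mul1 // r0:Add1,r1:-7,r2:72,r3:Mul1
cycle 9: stall // r0:Add1,r1:-7,r2:72,r3:Mul1
cycle 10: CDB Add2=10; issue ADD r2<-Add2 // r0:Add1,r1:-7,r2:Add2,r3:Mul1
cycle 11: - // r0:Add1,r1:-7,r2:Add2,r3:Mul1
cycle 12: CDB Mul1=-504 // r0:Add1,r1:-7,r2:Add2,r3:-504
cycle 13: CDB Add1=-9 // r0:-9,r1:-7,r2:Add2,r3:-504

STATUS = TAG Add2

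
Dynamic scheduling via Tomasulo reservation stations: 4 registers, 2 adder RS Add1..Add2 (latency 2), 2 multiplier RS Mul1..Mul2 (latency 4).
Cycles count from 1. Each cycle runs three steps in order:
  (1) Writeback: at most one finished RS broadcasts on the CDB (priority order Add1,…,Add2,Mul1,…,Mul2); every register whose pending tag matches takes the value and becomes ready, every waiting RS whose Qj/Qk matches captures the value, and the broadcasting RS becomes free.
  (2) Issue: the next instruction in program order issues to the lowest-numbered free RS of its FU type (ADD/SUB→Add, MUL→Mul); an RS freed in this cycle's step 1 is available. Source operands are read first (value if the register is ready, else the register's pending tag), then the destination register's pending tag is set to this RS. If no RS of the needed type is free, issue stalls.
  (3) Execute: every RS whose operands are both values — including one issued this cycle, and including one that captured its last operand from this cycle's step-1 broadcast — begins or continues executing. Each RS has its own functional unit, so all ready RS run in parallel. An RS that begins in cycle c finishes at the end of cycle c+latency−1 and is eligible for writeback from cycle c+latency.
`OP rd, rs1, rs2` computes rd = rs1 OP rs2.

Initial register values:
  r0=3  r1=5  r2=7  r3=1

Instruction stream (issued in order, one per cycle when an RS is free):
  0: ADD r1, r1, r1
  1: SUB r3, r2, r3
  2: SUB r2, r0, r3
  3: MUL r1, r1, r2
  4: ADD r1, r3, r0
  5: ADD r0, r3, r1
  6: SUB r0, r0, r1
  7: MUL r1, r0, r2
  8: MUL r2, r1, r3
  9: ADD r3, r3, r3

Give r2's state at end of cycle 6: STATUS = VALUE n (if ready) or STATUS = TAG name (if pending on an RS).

  c1: issue ADD r1<-Add1  regs: r0:3,r1:Add1,r2:7,r3:1
  c2: issue SUB r3<-Add2  regs: r0:3,r1:Add1,r2:7,r3:Add2
  c3: CDB Add1=10; issue SUB r2<-Add1  regs: r0:3,r1:10,r2:Add1,r3:Add2
  c4: CDB Add2=6; issue MUL r1<-Mul1  regs: r0:3,r1:Mul1,r2:Add1,r3:6
  c5: issue ADD r1<-Add2  regs: r0:3,r1:Add2,r2:Add1,r3:6
  c6: CDB Add1=-3; issue ADD r0<-Add1  regs: r0:Add1,r1:Add2,r2:-3,r3:6

STATUS = VALUE -3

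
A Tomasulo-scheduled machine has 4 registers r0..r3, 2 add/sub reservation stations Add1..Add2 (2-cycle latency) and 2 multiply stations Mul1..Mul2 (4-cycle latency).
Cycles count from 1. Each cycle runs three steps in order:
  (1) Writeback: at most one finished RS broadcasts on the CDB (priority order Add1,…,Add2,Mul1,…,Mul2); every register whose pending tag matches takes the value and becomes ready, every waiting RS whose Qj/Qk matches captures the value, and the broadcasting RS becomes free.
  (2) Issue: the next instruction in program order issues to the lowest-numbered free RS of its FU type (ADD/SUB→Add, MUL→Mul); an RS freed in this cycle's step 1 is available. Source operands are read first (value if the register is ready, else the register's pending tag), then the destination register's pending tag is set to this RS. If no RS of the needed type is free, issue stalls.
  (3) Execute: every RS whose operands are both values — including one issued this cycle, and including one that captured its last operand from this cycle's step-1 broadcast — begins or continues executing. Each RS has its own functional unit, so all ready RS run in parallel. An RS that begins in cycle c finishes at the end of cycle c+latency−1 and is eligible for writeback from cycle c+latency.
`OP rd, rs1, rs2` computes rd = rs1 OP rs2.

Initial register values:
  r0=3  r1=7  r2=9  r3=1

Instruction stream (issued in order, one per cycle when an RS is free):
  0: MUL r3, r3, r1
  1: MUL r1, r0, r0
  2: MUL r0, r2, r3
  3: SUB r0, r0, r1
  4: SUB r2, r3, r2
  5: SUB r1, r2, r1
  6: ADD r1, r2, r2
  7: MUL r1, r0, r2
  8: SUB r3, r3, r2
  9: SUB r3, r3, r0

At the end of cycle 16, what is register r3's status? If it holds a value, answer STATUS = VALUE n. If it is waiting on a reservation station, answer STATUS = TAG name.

STATUS = TAG Add2

cycle 1: issue MUL r3<-Mul1 // r0:3,r1:7,r2:9,r3:Mul1
cycle 2: issue MUL r1<-Mul2 // r0:3,r1:Mul2,r2:9,r3:Mul1
cycle 3: stall // r0:3,r1:Mul2,r2:9,r3:Mul1
cycle 4: stall // r0:3,r1:Mul2,r2:9,r3:Mul1
cycle 5: CDB Mul1=7; issue MUL r0<-Mul1 // r0:Mul1,r1:Mul2,r2:9,r3:7
cycle 6: CDB Mul2=9; issue SUB r0<-Add1 // r0:Add1,r1:9,r2:9,r3:7
cycle 7: issue SUB r2<-Add2 // r0:Add1,r1:9,r2:Add2,r3:7
cycle 8: stall // r0:Add1,r1:9,r2:Add2,r3:7
cycle 9: CDB Add2=-2; issue SUB r1<-Add2 // r0:Add1,r1:Add2,r2:-2,r3:7
cycle 10: CDB Mul1=63; stall // r0:Add1,r1:Add2,r2:-2,r3:7
cycle 11: CDB Add2=-11; issue ADD r1<-Add2 // r0:Add1,r1:Add2,r2:-2,r3:7
cycle 12: CDB Add1=54; issue MUL r1<-Mul1 // r0:54,r1:Mul1,r2:-2,r3:7
cycle 13: CDB Add2=-4; issue SUB r3<-Add1 // r0:54,r1:Mul1,r2:-2,r3:Add1
cycle 14: issue SUB r3<-Add2 // r0:54,r1:Mul1,r2:-2,r3:Add2
cycle 15: CDB Add1=9 // r0:54,r1:Mul1,r2:-2,r3:Add2
cycle 16: CDB Mul1=-108 // r0:54,r1:-108,r2:-2,r3:Add2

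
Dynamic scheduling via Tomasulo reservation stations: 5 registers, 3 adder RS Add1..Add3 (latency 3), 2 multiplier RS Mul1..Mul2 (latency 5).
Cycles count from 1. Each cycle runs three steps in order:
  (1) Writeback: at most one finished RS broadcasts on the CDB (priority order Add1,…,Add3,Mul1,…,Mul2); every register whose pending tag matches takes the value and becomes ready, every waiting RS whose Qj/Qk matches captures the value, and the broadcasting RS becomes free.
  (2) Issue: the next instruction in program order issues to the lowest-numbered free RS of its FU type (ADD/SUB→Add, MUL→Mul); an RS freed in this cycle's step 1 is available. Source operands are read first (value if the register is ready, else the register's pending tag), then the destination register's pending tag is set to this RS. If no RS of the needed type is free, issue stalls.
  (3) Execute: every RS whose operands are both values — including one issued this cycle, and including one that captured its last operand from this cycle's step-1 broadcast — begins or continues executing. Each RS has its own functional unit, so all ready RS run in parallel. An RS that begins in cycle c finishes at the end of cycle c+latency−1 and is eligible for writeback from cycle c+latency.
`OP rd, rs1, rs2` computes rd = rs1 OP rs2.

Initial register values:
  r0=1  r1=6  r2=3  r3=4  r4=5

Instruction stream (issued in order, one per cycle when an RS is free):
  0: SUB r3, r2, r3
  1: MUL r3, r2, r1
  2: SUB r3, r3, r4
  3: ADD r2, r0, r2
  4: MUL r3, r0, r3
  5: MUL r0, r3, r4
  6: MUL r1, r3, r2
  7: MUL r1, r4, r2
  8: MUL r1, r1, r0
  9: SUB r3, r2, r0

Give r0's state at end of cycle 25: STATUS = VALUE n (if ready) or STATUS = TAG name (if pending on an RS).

cycle 1: issue SUB r3<-Add1 // r0:1,r1:6,r2:3,r3:Add1,r4:5
cycle 2: issue MUL r3<-Mul1 // r0:1,r1:6,r2:3,r3:Mul1,r4:5
cycle 3: issue SUB r3<-Add2 // r0:1,r1:6,r2:3,r3:Add2,r4:5
cycle 4: CDB Add1=-1; issue ADD r2<-Add1 // r0:1,r1:6,r2:Add1,r3:Add2,r4:5
cycle 5: issue MUL r3<-Mul2 // r0:1,r1:6,r2:Add1,r3:Mul2,r4:5
cycle 6: stall // r0:1,r1:6,r2:Add1,r3:Mul2,r4:5
cycle 7: CDB Add1=4; stall // r0:1,r1:6,r2:4,r3:Mul2,r4:5
cycle 8: CDB Mul1=18; issue MUL r0<-Mul1 // r0:Mul1,r1:6,r2:4,r3:Mul2,r4:5
cycle 9: stall // r0:Mul1,r1:6,r2:4,r3:Mul2,r4:5
cycle 10: stall // r0:Mul1,r1:6,r2:4,r3:Mul2,r4:5
cycle 11: CDB Add2=13; stall // r0:Mul1,r1:6,r2:4,r3:Mul2,r4:5
cycle 12: stall // r0:Mul1,r1:6,r2:4,r3:Mul2,r4:5
cycle 13: stall // r0:Mul1,r1:6,r2:4,r3:Mul2,r4:5
cycle 14: stall // r0:Mul1,r1:6,r2:4,r3:Mul2,r4:5
cycle 15: stall // r0:Mul1,r1:6,r2:4,r3:Mul2,r4:5
cycle 16: CDB Mul2=13; issue MUL r1<-Mul2 // r0:Mul1,r1:Mul2,r2:4,r3:13,r4:5
cycle 17: stall // r0:Mul1,r1:Mul2,r2:4,r3:13,r4:5
cycle 18: stall // r0:Mul1,r1:Mul2,r2:4,r3:13,r4:5
cycle 19: stall // r0:Mul1,r1:Mul2,r2:4,r3:13,r4:5
cycle 20: stall // r0:Mul1,r1:Mul2,r2:4,r3:13,r4:5
cycle 21: CDB Mul1=65; issue MUL r1<-Mul1 // r0:65,r1:Mul1,r2:4,r3:13,r4:5
cycle 22: CDB Mul2=52; issue MUL r1<-Mul2 // r0:65,r1:Mul2,r2:4,r3:13,r4:5
cycle 23: issue SUB r3<-Add1 // r0:65,r1:Mul2,r2:4,r3:Add1,r4:5
cycle 24: - // r0:65,r1:Mul2,r2:4,r3:Add1,r4:5
cycle 25: - // r0:65,r1:Mul2,r2:4,r3:Add1,r4:5

STATUS = VALUE 65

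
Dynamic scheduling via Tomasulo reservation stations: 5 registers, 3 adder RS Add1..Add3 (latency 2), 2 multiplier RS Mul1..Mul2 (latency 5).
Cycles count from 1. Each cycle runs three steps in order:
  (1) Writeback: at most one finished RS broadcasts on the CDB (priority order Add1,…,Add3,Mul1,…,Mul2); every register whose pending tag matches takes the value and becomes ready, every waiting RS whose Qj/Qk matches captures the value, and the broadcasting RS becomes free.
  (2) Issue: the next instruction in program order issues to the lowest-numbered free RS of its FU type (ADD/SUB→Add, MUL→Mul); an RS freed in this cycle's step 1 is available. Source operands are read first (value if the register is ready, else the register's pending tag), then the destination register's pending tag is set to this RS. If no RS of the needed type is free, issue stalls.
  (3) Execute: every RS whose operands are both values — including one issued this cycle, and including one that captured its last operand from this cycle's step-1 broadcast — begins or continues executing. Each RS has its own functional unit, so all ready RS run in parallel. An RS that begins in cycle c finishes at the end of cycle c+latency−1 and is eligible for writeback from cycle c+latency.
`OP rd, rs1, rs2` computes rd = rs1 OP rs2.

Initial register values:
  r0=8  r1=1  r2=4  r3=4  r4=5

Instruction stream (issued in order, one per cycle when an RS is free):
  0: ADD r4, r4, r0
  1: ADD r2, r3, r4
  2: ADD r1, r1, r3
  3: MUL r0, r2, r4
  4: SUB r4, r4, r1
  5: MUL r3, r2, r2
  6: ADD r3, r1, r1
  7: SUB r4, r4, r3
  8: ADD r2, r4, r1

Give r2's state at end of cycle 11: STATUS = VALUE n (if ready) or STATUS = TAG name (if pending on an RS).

STATUS = TAG Add1

c1: issue ADD r4<-Add1 | r0:8,r1:1,r2:4,r3:4,r4:Add1
c2: issue ADD r2<-Add2 | r0:8,r1:1,r2:Add2,r3:4,r4:Add1
c3: CDB Add1=13; issue ADD r1<-Add1 | r0:8,r1:Add1,r2:Add2,r3:4,r4:13
c4: issue MUL r0<-Mul1 | r0:Mul1,r1:Add1,r2:Add2,r3:4,r4:13
c5: CDB Add1=5; issue SUB r4<-Add1 | r0:Mul1,r1:5,r2:Add2,r3:4,r4:Add1
c6: CDB Add2=17; issue MUL r3<-Mul2 | r0:Mul1,r1:5,r2:17,r3:Mul2,r4:Add1
c7: CDB Add1=8; issue ADD r3<-Add1 | r0:Mul1,r1:5,r2:17,r3:Add1,r4:8
c8: issue SUB r4<-Add2 | r0:Mul1,r1:5,r2:17,r3:Add1,r4:Add2
c9: CDB Add1=10; issue ADD r2<-Add1 | r0:Mul1,r1:5,r2:Add1,r3:10,r4:Add2
c10: - | r0:Mul1,r1:5,r2:Add1,r3:10,r4:Add2
c11: CDB Add2=-2 | r0:Mul1,r1:5,r2:Add1,r3:10,r4:-2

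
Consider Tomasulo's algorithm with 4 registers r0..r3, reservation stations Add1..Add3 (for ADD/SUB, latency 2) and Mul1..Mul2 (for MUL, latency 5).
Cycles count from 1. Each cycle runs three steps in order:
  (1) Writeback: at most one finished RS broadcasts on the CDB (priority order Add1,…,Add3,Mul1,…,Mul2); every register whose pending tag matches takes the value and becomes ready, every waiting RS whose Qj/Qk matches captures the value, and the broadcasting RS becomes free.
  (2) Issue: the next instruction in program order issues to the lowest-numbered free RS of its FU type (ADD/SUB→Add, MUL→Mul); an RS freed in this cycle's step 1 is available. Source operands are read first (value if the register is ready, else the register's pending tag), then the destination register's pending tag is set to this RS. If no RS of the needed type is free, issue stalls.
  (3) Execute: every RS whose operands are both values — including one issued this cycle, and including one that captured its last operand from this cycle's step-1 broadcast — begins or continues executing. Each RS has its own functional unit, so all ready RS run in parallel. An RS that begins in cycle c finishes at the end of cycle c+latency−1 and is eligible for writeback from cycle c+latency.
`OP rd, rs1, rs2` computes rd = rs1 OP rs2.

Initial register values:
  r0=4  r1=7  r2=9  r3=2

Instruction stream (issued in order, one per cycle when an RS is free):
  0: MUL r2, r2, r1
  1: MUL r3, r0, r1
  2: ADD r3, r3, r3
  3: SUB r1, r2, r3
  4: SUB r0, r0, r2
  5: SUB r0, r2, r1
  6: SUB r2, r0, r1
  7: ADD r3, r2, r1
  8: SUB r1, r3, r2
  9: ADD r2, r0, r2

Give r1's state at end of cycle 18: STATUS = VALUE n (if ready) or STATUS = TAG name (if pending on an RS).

cycle 1: issue MUL r2<-Mul1 // r0:4,r1:7,r2:Mul1,r3:2
cycle 2: issue MUL r3<-Mul2 // r0:4,r1:7,r2:Mul1,r3:Mul2
cycle 3: issue ADD r3<-Add1 // r0:4,r1:7,r2:Mul1,r3:Add1
cycle 4: issue SUB r1<-Add2 // r0:4,r1:Add2,r2:Mul1,r3:Add1
cycle 5: issue SUB r0<-Add3 // r0:Add3,r1:Add2,r2:Mul1,r3:Add1
cycle 6: CDB Mul1=63; stall // r0:Add3,r1:Add2,r2:63,r3:Add1
cycle 7: CDB Mul2=28; stall // r0:Add3,r1:Add2,r2:63,r3:Add1
cycle 8: CDB Add3=-59; issue SUB r0<-Add3 // r0:Add3,r1:Add2,r2:63,r3:Add1
cycle 9: CDB Add1=56; issue SUB r2<-Add1 // r0:Add3,r1:Add2,r2:Add1,r3:56
cycle 10: stall // r0:Add3,r1:Add2,r2:Add1,r3:56
cycle 11: CDB Add2=7; issue ADD r3<-Add2 // r0:Add3,r1:7,r2:Add1,r3:Add2
cycle 12: stall // r0:Add3,r1:7,r2:Add1,r3:Add2
cycle 13: CDB Add3=56; issue SUB r1<-Add3 // r0:56,r1:Add3,r2:Add1,r3:Add2
cycle 14: stall // r0:56,r1:Add3,r2:Add1,r3:Add2
cycle 15: CDB Add1=49; issue ADD r2<-Add1 // r0:56,r1:Add3,r2:Add1,r3:Add2
cycle 16: - // r0:56,r1:Add3,r2:Add1,r3:Add2
cycle 17: CDB Add1=105 // r0:56,r1:Add3,r2:105,r3:Add2
cycle 18: CDB Add2=56 // r0:56,r1:Add3,r2:105,r3:56

STATUS = TAG Add3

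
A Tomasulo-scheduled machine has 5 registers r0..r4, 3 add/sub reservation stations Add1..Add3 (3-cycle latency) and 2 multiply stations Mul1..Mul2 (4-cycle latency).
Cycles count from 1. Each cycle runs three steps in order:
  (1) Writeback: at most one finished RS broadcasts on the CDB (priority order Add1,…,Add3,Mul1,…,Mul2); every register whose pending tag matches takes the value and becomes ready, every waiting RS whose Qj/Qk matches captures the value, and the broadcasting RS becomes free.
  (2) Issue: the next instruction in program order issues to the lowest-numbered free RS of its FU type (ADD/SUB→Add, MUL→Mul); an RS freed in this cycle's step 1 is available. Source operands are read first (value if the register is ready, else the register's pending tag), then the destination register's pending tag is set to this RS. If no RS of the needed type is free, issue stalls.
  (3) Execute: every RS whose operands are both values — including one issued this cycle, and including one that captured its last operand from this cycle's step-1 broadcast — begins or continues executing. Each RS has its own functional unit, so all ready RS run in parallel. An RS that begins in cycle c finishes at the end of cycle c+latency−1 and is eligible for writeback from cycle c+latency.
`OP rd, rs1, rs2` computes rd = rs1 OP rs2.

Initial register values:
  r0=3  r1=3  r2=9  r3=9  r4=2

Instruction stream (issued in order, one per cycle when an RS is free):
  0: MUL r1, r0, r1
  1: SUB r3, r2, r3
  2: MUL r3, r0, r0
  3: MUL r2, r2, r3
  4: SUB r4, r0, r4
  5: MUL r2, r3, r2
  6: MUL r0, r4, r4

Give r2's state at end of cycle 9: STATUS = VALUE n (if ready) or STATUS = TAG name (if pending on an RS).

c1: issue MUL r1<-Mul1 | r0:3,r1:Mul1,r2:9,r3:9,r4:2
c2: issue SUB r3<-Add1 | r0:3,r1:Mul1,r2:9,r3:Add1,r4:2
c3: issue MUL r3<-Mul2 | r0:3,r1:Mul1,r2:9,r3:Mul2,r4:2
c4: stall | r0:3,r1:Mul1,r2:9,r3:Mul2,r4:2
c5: CDB Add1=0; stall | r0:3,r1:Mul1,r2:9,r3:Mul2,r4:2
c6: CDB Mul1=9; issue MUL r2<-Mul1 | r0:3,r1:9,r2:Mul1,r3:Mul2,r4:2
c7: CDB Mul2=9; issue SUB r4<-Add1 | r0:3,r1:9,r2:Mul1,r3:9,r4:Add1
c8: issue MUL r2<-Mul2 | r0:3,r1:9,r2:Mul2,r3:9,r4:Add1
c9: stall | r0:3,r1:9,r2:Mul2,r3:9,r4:Add1

STATUS = TAG Mul2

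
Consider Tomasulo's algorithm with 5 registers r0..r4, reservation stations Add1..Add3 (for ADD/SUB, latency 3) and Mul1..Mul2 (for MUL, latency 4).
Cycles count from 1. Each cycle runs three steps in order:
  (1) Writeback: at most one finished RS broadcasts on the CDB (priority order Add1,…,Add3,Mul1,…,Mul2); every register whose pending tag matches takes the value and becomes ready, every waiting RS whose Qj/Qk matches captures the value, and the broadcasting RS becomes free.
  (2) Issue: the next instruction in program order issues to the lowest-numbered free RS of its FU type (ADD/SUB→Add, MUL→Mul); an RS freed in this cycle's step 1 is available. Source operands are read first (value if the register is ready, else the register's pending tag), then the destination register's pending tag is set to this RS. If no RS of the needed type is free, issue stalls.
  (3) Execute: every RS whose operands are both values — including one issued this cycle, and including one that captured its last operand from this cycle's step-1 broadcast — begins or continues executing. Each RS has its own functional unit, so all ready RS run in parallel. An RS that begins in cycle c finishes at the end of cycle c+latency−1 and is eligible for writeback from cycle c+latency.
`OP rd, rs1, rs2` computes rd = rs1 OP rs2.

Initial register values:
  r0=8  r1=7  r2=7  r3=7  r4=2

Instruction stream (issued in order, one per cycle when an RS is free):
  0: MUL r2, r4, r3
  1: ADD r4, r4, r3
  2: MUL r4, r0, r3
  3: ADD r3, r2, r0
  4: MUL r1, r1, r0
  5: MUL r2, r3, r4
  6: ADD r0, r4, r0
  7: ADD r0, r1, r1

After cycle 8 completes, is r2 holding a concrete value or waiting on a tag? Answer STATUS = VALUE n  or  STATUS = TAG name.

STATUS = TAG Mul2

cycle 1: issue MUL r2<-Mul1 // r0:8,r1:7,r2:Mul1,r3:7,r4:2
cycle 2: issue ADD r4<-Add1 // r0:8,r1:7,r2:Mul1,r3:7,r4:Add1
cycle 3: issue MUL r4<-Mul2 // r0:8,r1:7,r2:Mul1,r3:7,r4:Mul2
cycle 4: issue ADD r3<-Add2 // r0:8,r1:7,r2:Mul1,r3:Add2,r4:Mul2
cycle 5: CDB Add1=9; stall // r0:8,r1:7,r2:Mul1,r3:Add2,r4:Mul2
cycle 6: CDB Mul1=14; issue MUL r1<-Mul1 // r0:8,r1:Mul1,r2:14,r3:Add2,r4:Mul2
cycle 7: CDB Mul2=56; issue MUL r2<-Mul2 // r0:8,r1:Mul1,r2:Mul2,r3:Add2,r4:56
cycle 8: issue ADD r0<-Add1 // r0:Add1,r1:Mul1,r2:Mul2,r3:Add2,r4:56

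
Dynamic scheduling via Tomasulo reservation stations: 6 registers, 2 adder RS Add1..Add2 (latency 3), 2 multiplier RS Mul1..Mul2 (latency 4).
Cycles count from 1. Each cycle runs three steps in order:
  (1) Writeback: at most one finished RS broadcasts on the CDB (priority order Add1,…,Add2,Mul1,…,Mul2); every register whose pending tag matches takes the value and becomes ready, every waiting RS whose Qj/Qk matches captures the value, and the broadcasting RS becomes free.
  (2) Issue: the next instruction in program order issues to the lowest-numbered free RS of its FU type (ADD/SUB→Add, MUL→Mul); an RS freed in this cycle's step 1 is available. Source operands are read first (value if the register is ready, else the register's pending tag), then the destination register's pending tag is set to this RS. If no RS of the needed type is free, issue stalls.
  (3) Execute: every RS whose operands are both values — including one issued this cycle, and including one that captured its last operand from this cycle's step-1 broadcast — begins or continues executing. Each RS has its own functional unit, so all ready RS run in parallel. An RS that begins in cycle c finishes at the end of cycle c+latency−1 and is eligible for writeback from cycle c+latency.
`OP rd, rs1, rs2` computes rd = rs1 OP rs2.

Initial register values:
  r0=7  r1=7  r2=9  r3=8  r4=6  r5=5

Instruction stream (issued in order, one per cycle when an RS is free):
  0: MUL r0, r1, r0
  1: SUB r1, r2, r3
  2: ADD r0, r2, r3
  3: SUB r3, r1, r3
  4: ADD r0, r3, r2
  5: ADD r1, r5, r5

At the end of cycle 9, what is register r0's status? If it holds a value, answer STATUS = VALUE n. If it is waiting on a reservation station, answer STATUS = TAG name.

STATUS = TAG Add2

cycle 1: issue MUL r0<-Mul1 // r0:Mul1,r1:7,r2:9,r3:8,r4:6,r5:5
cycle 2: issue SUB r1<-Add1 // r0:Mul1,r1:Add1,r2:9,r3:8,r4:6,r5:5
cycle 3: issue ADD r0<-Add2 // r0:Add2,r1:Add1,r2:9,r3:8,r4:6,r5:5
cycle 4: stall // r0:Add2,r1:Add1,r2:9,r3:8,r4:6,r5:5
cycle 5: CDB Add1=1; issue SUB r3<-Add1 // r0:Add2,r1:1,r2:9,r3:Add1,r4:6,r5:5
cycle 6: CDB Add2=17; issue ADD r0<-Add2 // r0:Add2,r1:1,r2:9,r3:Add1,r4:6,r5:5
cycle 7: CDB Mul1=49; stall // r0:Add2,r1:1,r2:9,r3:Add1,r4:6,r5:5
cycle 8: CDB Add1=-7; issue ADD r1<-Add1 // r0:Add2,r1:Add1,r2:9,r3:-7,r4:6,r5:5
cycle 9: - // r0:Add2,r1:Add1,r2:9,r3:-7,r4:6,r5:5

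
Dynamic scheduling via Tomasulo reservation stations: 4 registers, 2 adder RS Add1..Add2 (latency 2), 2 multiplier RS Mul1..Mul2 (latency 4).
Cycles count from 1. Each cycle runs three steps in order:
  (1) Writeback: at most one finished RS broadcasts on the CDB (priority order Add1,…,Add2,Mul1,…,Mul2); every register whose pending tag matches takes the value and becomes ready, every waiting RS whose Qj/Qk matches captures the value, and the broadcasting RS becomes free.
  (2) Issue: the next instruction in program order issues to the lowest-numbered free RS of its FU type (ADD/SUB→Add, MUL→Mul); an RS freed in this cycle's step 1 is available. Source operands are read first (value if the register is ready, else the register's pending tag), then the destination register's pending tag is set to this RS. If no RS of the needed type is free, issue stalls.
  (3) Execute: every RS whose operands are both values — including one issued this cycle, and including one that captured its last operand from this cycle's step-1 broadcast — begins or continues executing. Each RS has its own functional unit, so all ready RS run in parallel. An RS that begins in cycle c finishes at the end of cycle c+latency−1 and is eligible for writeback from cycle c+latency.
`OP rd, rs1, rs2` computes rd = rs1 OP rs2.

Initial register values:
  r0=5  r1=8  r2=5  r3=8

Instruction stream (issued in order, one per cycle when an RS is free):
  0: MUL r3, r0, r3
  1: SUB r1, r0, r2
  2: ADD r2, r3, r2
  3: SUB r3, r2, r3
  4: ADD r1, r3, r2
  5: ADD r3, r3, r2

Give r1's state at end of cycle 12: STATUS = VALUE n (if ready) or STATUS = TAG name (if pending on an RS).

cycle 1: issue MUL r3<-Mul1 // r0:5,r1:8,r2:5,r3:Mul1
cycle 2: issue SUB r1<-Add1 // r0:5,r1:Add1,r2:5,r3:Mul1
cycle 3: issue ADD r2<-Add2 // r0:5,r1:Add1,r2:Add2,r3:Mul1
cycle 4: CDB Add1=0; issue SUB r3<-Add1 // r0:5,r1:0,r2:Add2,r3:Add1
cycle 5: CDB Mul1=40; stall // r0:5,r1:0,r2:Add2,r3:Add1
cycle 6: stall // r0:5,r1:0,r2:Add2,r3:Add1
cycle 7: CDB Add2=45; issue ADD r1<-Add2 // r0:5,r1:Add2,r2:45,r3:Add1
cycle 8: stall // r0:5,r1:Add2,r2:45,r3:Add1
cycle 9: CDB Add1=5; issue ADD r3<-Add1 // r0:5,r1:Add2,r2:45,r3:Add1
cycle 10: - // r0:5,r1:Add2,r2:45,r3:Add1
cycle 11: CDB Add1=50 // r0:5,r1:Add2,r2:45,r3:50
cycle 12: CDB Add2=50 // r0:5,r1:50,r2:45,r3:50

STATUS = VALUE 50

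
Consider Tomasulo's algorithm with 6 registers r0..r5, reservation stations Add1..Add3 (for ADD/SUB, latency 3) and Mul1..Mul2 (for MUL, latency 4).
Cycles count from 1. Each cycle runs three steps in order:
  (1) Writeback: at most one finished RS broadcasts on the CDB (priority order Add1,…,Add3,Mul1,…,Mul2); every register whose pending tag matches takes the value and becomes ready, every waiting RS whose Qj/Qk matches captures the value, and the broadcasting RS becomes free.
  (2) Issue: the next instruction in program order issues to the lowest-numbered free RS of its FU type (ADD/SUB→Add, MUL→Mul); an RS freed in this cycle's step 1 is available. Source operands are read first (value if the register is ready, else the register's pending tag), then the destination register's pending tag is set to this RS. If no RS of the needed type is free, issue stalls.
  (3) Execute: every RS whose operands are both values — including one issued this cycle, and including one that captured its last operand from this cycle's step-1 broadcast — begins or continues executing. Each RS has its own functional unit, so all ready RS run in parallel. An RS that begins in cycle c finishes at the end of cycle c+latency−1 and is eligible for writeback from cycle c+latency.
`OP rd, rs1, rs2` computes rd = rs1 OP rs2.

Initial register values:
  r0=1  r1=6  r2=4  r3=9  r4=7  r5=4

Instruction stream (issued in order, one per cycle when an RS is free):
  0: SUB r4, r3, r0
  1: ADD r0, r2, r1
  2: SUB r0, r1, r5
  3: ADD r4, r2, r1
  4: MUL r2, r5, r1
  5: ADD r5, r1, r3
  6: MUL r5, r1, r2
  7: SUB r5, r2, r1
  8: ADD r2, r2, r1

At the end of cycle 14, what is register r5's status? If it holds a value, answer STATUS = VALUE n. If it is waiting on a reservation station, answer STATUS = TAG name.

cycle 1: issue SUB r4<-Add1 // r0:1,r1:6,r2:4,r3:9,r4:Add1,r5:4
cycle 2: issue ADD r0<-Add2 // r0:Add2,r1:6,r2:4,r3:9,r4:Add1,r5:4
cycle 3: issue SUB r0<-Add3 // r0:Add3,r1:6,r2:4,r3:9,r4:Add1,r5:4
cycle 4: CDB Add1=8; issue ADD r4<-Add1 // r0:Add3,r1:6,r2:4,r3:9,r4:Add1,r5:4
cycle 5: CDB Add2=10; issue MUL r2<-Mul1 // r0:Add3,r1:6,r2:Mul1,r3:9,r4:Add1,r5:4
cycle 6: CDB Add3=2; issue ADD r5<-Add2 // r0:2,r1:6,r2:Mul1,r3:9,r4:Add1,r5:Add2
cycle 7: CDB Add1=10; issue MUL r5<-Mul2 // r0:2,r1:6,r2:Mul1,r3:9,r4:10,r5:Mul2
cycle 8: issue SUB r5<-Add1 // r0:2,r1:6,r2:Mul1,r3:9,r4:10,r5:Add1
cycle 9: CDB Add2=15; issue ADD r2<-Add2 // r0:2,r1:6,r2:Add2,r3:9,r4:10,r5:Add1
cycle 10: CDB Mul1=24 // r0:2,r1:6,r2:Add2,r3:9,r4:10,r5:Add1
cycle 11: - // r0:2,r1:6,r2:Add2,r3:9,r4:10,r5:Add1
cycle 12: - // r0:2,r1:6,r2:Add2,r3:9,r4:10,r5:Add1
cycle 13: CDB Add1=18 // r0:2,r1:6,r2:Add2,r3:9,r4:10,r5:18
cycle 14: CDB Add2=30 // r0:2,r1:6,r2:30,r3:9,r4:10,r5:18

STATUS = VALUE 18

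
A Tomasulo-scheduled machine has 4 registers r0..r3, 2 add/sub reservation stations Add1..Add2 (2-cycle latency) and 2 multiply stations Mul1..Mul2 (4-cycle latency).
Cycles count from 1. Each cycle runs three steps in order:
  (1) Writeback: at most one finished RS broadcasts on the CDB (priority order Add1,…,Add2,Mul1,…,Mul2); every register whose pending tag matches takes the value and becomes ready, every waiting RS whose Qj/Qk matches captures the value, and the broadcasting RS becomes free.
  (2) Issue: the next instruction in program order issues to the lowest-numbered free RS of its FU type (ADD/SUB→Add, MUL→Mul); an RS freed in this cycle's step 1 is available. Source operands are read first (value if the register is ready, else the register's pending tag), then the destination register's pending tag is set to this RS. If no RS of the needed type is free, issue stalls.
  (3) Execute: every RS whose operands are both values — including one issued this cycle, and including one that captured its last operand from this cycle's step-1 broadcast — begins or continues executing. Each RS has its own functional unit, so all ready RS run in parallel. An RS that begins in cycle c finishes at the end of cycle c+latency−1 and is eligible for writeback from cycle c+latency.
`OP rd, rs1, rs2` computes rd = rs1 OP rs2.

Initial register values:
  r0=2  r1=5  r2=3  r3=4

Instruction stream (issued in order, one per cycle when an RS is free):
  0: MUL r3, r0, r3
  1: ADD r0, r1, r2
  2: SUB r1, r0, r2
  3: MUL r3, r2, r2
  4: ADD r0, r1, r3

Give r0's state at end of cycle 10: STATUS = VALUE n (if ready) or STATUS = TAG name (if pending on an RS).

  c1: issue MUL r3<-Mul1  regs: r0:2,r1:5,r2:3,r3:Mul1
  c2: issue ADD r0<-Add1  regs: r0:Add1,r1:5,r2:3,r3:Mul1
  c3: issue SUB r1<-Add2  regs: r0:Add1,r1:Add2,r2:3,r3:Mul1
  c4: CDB Add1=8; issue MUL r3<-Mul2  regs: r0:8,r1:Add2,r2:3,r3:Mul2
  c5: CDB Mul1=8; issue ADD r0<-Add1  regs: r0:Add1,r1:Add2,r2:3,r3:Mul2
  c6: CDB Add2=5  regs: r0:Add1,r1:5,r2:3,r3:Mul2
  c7: -  regs: r0:Add1,r1:5,r2:3,r3:Mul2
  c8: CDB Mul2=9  regs: r0:Add1,r1:5,r2:3,r3:9
  c9: -  regs: r0:Add1,r1:5,r2:3,r3:9
  c10: CDB Add1=14  regs: r0:14,r1:5,r2:3,r3:9

STATUS = VALUE 14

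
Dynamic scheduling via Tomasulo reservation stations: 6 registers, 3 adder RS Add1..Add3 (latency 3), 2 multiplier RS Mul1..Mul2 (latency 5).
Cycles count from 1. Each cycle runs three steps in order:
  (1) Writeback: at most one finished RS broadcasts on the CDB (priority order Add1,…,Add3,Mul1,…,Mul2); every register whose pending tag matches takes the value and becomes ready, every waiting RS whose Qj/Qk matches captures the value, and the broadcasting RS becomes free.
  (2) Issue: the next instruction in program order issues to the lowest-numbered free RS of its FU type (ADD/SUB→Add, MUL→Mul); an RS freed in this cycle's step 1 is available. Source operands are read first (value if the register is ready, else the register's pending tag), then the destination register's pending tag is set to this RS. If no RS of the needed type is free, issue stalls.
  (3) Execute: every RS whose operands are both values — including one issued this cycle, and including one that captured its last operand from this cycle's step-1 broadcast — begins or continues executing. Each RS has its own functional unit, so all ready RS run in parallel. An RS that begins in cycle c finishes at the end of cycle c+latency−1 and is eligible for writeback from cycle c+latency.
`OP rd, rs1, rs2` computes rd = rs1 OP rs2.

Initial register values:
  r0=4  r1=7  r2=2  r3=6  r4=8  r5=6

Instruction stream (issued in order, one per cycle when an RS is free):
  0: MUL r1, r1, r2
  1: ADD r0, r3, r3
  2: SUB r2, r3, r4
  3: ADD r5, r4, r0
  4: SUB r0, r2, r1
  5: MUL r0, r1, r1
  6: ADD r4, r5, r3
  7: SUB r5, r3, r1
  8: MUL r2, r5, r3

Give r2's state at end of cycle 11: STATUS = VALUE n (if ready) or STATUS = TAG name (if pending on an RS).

c1: issue MUL r1<-Mul1 | r0:4,r1:Mul1,r2:2,r3:6,r4:8,r5:6
c2: issue ADD r0<-Add1 | r0:Add1,r1:Mul1,r2:2,r3:6,r4:8,r5:6
c3: issue SUB r2<-Add2 | r0:Add1,r1:Mul1,r2:Add2,r3:6,r4:8,r5:6
c4: issue ADD r5<-Add3 | r0:Add1,r1:Mul1,r2:Add2,r3:6,r4:8,r5:Add3
c5: CDB Add1=12; issue SUB r0<-Add1 | r0:Add1,r1:Mul1,r2:Add2,r3:6,r4:8,r5:Add3
c6: CDB Add2=-2; issue MUL r0<-Mul2 | r0:Mul2,r1:Mul1,r2:-2,r3:6,r4:8,r5:Add3
c7: CDB Mul1=14; issue ADD r4<-Add2 | r0:Mul2,r1:14,r2:-2,r3:6,r4:Add2,r5:Add3
c8: CDB Add3=20; issue SUB r5<-Add3 | r0:Mul2,r1:14,r2:-2,r3:6,r4:Add2,r5:Add3
c9: issue MUL r2<-Mul1 | r0:Mul2,r1:14,r2:Mul1,r3:6,r4:Add2,r5:Add3
c10: CDB Add1=-16 | r0:Mul2,r1:14,r2:Mul1,r3:6,r4:Add2,r5:Add3
c11: CDB Add2=26 | r0:Mul2,r1:14,r2:Mul1,r3:6,r4:26,r5:Add3

STATUS = TAG Mul1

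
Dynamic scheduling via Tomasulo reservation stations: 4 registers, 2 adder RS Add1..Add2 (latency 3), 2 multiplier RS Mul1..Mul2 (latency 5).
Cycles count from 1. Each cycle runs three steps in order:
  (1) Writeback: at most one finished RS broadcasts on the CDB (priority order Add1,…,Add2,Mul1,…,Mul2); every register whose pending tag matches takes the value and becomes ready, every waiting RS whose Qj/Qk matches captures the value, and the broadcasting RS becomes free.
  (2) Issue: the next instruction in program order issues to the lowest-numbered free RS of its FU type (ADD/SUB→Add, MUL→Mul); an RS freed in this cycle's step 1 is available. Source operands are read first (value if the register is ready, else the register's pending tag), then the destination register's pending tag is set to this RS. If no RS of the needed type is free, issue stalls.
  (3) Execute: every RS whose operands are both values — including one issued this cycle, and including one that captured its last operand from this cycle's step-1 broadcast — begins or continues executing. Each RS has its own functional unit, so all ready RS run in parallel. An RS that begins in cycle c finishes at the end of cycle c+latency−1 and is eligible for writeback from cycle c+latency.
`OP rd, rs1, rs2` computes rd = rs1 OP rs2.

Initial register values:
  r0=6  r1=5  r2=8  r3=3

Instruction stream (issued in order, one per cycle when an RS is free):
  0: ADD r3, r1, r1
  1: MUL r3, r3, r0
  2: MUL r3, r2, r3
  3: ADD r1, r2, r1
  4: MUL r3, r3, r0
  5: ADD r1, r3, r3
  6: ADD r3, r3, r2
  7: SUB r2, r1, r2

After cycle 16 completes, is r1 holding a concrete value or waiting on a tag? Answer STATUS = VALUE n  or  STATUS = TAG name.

  c1: issue ADD r3<-Add1  regs: r0:6,r1:5,r2:8,r3:Add1
  c2: issue MUL r3<-Mul1  regs: r0:6,r1:5,r2:8,r3:Mul1
  c3: issue MUL r3<-Mul2  regs: r0:6,r1:5,r2:8,r3:Mul2
  c4: CDB Add1=10; issue ADD r1<-Add1  regs: r0:6,r1:Add1,r2:8,r3:Mul2
  c5: stall  regs: r0:6,r1:Add1,r2:8,r3:Mul2
  c6: stall  regs: r0:6,r1:Add1,r2:8,r3:Mul2
  c7: CDB Add1=13; stall  regs: r0:6,r1:13,r2:8,r3:Mul2
  c8: stall  regs: r0:6,r1:13,r2:8,r3:Mul2
  c9: CDB Mul1=60; issue MUL r3<-Mul1  regs: r0:6,r1:13,r2:8,r3:Mul1
  c10: issue ADD r1<-Add1  regs: r0:6,r1:Add1,r2:8,r3:Mul1
  c11: issue ADD r3<-Add2  regs: r0:6,r1:Add1,r2:8,r3:Add2
  c12: stall  regs: r0:6,r1:Add1,r2:8,r3:Add2
  c13: stall  regs: r0:6,r1:Add1,r2:8,r3:Add2
  c14: CDB Mul2=480; stall  regs: r0:6,r1:Add1,r2:8,r3:Add2
  c15: stall  regs: r0:6,r1:Add1,r2:8,r3:Add2
  c16: stall  regs: r0:6,r1:Add1,r2:8,r3:Add2

STATUS = TAG Add1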